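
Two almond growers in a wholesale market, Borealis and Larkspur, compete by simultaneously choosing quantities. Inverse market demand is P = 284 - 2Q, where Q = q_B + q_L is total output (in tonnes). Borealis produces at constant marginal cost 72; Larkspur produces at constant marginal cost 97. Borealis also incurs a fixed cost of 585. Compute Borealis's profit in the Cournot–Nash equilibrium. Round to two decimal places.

2535.50

Borealis's profit: π_B = (284 - 2Q)q_B - (72q_B). Setting ∂π_B/∂q_B = 0: 212 - 4q_B - 2(q_L) = 0.
Larkspur's first-order condition: 187 - 4q_L - 2(q_B) = 0.
Best responses: q_B = (212 - 2q_L)/4, q_L = (187 - 2q_B)/4.
Solving the pair: q_B = 79/2, q_L = 27.
Price P = 284 - 2·(133/2) = 151.
Borealis's profit: (151 - 72)·(79/2) - 585 = 2535.5000.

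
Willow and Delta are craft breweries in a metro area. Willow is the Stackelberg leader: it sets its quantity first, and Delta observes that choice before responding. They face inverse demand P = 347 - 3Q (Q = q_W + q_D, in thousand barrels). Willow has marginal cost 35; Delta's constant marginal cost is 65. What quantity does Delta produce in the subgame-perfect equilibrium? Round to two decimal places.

Solve by backward induction. Given q_W, the follower Delta maximises π_D = (347 - 3q_W - 3q_D)q_D - 65q_D.
∂π_D/∂q_D = 282 - 3q_W - 6q_D = 0 gives the reaction function q_D = (282 - 3q_W)/6.
The leader anticipates this reaction. Substituting into P = 347 - 3Q gives P = 206 - (3/2)q_W, so π_W = (206 - (3/2)q_W)q_W - 35q_W.
Leader FOC: 171 - 3q_W = 0, so q_W = 57.
Then q_D = (282 - 3·57)/6 = 37/2.

18.50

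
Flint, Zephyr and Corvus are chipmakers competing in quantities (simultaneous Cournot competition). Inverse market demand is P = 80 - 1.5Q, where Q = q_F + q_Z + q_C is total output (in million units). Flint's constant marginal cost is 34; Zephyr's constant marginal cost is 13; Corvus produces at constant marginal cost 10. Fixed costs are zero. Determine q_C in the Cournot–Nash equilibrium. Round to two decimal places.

Flint's profit: π_F = (80 - 1.5Q)q_F - (34q_F). Setting ∂π_F/∂q_F = 0: 46 - 3q_F - (3/2)(q_Z + q_C) = 0.
Zephyr's first-order condition: 67 - 3q_Z - (3/2)(q_F + q_C) = 0.
Corvus's first-order condition: 70 - 3q_C - (3/2)(q_F + q_Z) = 0.
Adding the 3 first-order conditions: 183 − 6Q = 0, so Q = 61/2.
Back-substituting: q_F = (46 − 183/4)/(3/2) = 1/6, q_Z = (67 − 183/4)/(3/2) = 85/6, q_C = (70 − 183/4)/(3/2) = 97/6.

16.17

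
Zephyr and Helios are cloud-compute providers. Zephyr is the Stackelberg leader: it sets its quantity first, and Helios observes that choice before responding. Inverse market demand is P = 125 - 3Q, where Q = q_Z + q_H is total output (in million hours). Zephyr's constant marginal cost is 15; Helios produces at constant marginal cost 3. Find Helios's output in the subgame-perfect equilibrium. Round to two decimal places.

The follower Helios best-responds to any q_Z: π_H = (125 - 3Q)q_H - 3q_H.
Setting the follower's marginal profit to zero, 122 - 3q_Z - 6q_H = 0, i.e. q_H = (122 - 3q_Z)/6.
The leader anticipates this reaction. Substituting into P = 125 - 3Q gives P = 64 - (3/2)q_Z, so π_Z = (64 - (3/2)q_Z)q_Z - 15q_Z.
Maximising: ∂π_Z/∂q_Z = 49 - 3q_Z = 0, giving q_Z = 49/3.
Then q_H = (122 - 3·(49/3))/6 = 73/6.

12.17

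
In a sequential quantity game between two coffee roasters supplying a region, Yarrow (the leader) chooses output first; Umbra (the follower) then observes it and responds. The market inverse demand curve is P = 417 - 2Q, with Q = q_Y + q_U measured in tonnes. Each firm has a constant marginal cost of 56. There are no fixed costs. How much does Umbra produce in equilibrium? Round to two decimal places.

45.13

The follower Umbra best-responds to any q_Y: π_U = (417 - 2Q)q_U - 56q_U.
∂π_U/∂q_U = 361 - 2q_Y - 4q_U = 0 gives the reaction function q_U = (361 - 2q_Y)/4.
The leader anticipates this reaction. Substituting into P = 417 - 2Q gives P = 473/2 - q_Y, so π_Y = (473/2 - q_Y)q_Y - 56q_Y.
The leader's first-order condition 361/2 - 2q_Y = 0 yields q_Y = 361/4.
Then q_U = (361 - 2·(361/4))/4 = 361/8.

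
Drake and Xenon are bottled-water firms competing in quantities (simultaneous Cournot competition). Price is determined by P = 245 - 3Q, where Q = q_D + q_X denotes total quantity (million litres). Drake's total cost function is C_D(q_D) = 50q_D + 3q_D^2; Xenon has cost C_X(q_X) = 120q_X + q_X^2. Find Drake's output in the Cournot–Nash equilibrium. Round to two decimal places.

Drake's profit: π_D = (245 - 3Q)q_D - (50q_D + 3q_D²). Setting ∂π_D/∂q_D = 0: 195 - 12q_D - 3(q_X) = 0.
Xenon's first-order condition: 125 - 8q_X - 3(q_D) = 0.
Rearranging gives the reaction functions q_D = (195 - 3q_X)/12 and q_X = (125 - 3q_D)/8.
Substituting one into the other gives q_D = 395/29 and q_X = 305/29.

13.62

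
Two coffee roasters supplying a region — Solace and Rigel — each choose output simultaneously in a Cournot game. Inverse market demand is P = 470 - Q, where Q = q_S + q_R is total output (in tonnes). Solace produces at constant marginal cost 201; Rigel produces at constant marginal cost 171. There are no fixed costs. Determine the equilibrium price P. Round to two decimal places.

Solace's profit: π_S = (470 - Q)q_S - (201q_S). Setting ∂π_S/∂q_S = 0: 269 - 2q_S - (q_R) = 0.
Rigel's first-order condition: 299 - 2q_R - (q_S) = 0.
So q_S = (269 - q_R)/2 and q_R = (299 - q_S)/2.
Substituting one into the other gives q_S = 239/3 and q_R = 329/3.
Total output Q = 568/3, so price P = 470 - 568/3 = 842/3.

280.67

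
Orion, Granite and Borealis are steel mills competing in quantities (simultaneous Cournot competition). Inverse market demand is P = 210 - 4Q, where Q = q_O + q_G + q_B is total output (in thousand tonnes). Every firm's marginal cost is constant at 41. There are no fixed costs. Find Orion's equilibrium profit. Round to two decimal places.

A representative firm's profit is π_i = q_i(210 - 4Q) - 41q_i.
First-order condition (treating rivals' output as given): 169 - 8q_i - 4·Σ_{j≠i} q_j = 0.
By symmetry each firm produces the same amount; substituting Σ_{j≠i} q_j = 2q_i yields q_i = 169/16.
Price P = 210 - 4·(507/16) = 333/4.
Orion's profit: (333/4 - 41)·(169/16) = 446.2656.

446.27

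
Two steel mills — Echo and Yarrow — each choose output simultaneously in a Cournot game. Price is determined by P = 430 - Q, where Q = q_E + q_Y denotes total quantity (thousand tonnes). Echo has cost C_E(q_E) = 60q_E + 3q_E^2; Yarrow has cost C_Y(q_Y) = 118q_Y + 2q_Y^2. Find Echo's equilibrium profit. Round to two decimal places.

6592.06

Echo's profit: π_E = (430 - Q)q_E - (60q_E + 3q_E²). Setting ∂π_E/∂q_E = 0: 370 - 8q_E - (q_Y) = 0.
Yarrow's first-order condition: 312 - 6q_Y - (q_E) = 0.
So q_E = (370 - q_Y)/8 and q_Y = (312 - q_E)/6.
Solving the pair: q_E = 1908/47, q_Y = 45.2340.
Price P = 430 - 85.8298 = 344.1702.
Echo's profit: 344.1702·(1908/47) - 60·(1908/47) - 3(1908/47)² = 6592.0579.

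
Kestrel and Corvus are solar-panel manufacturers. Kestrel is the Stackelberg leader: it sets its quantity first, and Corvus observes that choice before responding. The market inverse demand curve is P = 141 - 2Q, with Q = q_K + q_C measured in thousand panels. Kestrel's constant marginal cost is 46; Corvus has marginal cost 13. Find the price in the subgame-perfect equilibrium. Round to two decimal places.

Solve by backward induction. Given q_K, the follower Corvus maximises π_C = (141 - 2q_K - 2q_C)q_C - 13q_C.
Setting the follower's marginal profit to zero, 128 - 2q_K - 4q_C = 0, i.e. q_C = (128 - 2q_K)/4.
The leader anticipates this reaction. Substituting into P = 141 - 2Q gives P = 77 - q_K, so π_K = (77 - q_K)q_K - 46q_K.
The leader's first-order condition 31 - 2q_K = 0 yields q_K = 31/2.
Then q_C = (128 - 2·(31/2))/4 = 97/4.
Total output Q = 159/4, so price P = 141 - 2·(159/4) = 123/2.

61.50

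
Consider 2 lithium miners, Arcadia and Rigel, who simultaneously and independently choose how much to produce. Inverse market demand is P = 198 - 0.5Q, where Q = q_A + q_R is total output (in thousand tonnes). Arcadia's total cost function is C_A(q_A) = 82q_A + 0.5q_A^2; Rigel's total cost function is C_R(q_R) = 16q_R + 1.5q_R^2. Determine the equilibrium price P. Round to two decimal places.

154.19

Arcadia's profit: π_A = (198 - 0.5Q)q_A - (82q_A + (1/2)q_A²). Setting ∂π_A/∂q_A = 0: 116 - 2q_A - (1/2)(q_R) = 0.
Rigel's first-order condition: 182 - 4q_R - (1/2)(q_A) = 0.
So q_A = (116 - (1/2)q_R)/2 and q_R = (182 - (1/2)q_A)/4.
Substituting one into the other gives q_A = 1492/31 and q_R = 1224/31.
Total output Q = 87.6129, so price P = 198 - (1/2)·87.6129 = 154.1935.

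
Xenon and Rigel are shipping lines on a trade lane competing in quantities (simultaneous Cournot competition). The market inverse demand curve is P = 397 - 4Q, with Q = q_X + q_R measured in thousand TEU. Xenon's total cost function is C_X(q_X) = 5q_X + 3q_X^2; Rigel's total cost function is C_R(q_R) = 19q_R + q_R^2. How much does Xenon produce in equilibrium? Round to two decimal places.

Xenon's profit: π_X = (397 - 4Q)q_X - (5q_X + 3q_X²). Setting ∂π_X/∂q_X = 0: 392 - 14q_X - 4(q_R) = 0.
Rigel's first-order condition: 378 - 10q_R - 4(q_X) = 0.
Rearranging gives the reaction functions q_X = (392 - 4q_R)/14 and q_R = (378 - 4q_X)/10.
Substituting one into the other gives q_X = 602/31 and q_R = 931/31.

19.42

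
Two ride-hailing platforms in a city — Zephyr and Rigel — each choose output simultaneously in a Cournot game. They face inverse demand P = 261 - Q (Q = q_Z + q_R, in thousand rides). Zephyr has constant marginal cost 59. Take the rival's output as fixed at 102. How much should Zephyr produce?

50

With the rival's output fixed at 102, Zephyr's profit is π_Z = (261 - 102 - q_Z)q_Z - (59q_Z) = (159 - q_Z)q_Z - (59q_Z).
∂π_Z/∂q_Z = 100 - 2q_Z = 0, so q_Z = 50.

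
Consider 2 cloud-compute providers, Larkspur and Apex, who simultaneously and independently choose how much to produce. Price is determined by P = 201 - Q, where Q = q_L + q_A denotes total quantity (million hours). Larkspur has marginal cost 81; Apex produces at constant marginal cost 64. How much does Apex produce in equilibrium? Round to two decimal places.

Larkspur's profit: π_L = (201 - Q)q_L - (81q_L). Setting ∂π_L/∂q_L = 0: 120 - 2q_L - (q_A) = 0.
Apex's profit: π_A = (201 - Q)q_A - (64q_A). Setting ∂π_A/∂q_A = 0: 137 - 2q_A - (q_L) = 0.
Rearranging gives the reaction functions q_L = (120 - q_A)/2 and q_A = (137 - q_L)/2.
Solving the pair: q_L = 103/3, q_A = 154/3.

51.33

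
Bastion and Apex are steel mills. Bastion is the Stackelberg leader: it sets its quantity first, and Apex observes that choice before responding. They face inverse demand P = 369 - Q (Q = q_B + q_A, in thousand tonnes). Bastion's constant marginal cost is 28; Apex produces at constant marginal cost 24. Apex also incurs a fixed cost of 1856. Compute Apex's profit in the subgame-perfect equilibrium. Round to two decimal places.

5932.06

Solve by backward induction. Given q_B, the follower Apex maximises π_A = (369 - q_B - q_A)q_A - 24q_A.
∂π_A/∂q_A = 345 - q_B - 2q_A = 0 gives the reaction function q_A = (345 - q_B)/2.
Bastion substitutes q_A(q_B) into its own profit: π_B = q_B(369 - q_B - (345 - q_B)/2) - 28q_B = (393/2 - (1/2)q_B)q_B - 28q_B.
The leader's first-order condition 337/2 - q_B = 0 yields q_B = 337/2.
Then q_A = (345 - 337/2)/2 = 353/4.
Price P = 369 - 1027/4 = 449/4.
Apex's profit: (449/4 - 24)·(353/4) - 1856 = 5932.0625.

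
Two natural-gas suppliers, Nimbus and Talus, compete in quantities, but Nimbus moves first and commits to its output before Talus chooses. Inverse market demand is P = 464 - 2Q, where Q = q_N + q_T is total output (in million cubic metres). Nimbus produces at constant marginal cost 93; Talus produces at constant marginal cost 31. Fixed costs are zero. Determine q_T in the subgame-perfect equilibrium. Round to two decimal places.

The follower Talus best-responds to any q_N: π_T = (464 - 2Q)q_T - 31q_T.
Follower FOC: 433 - 2q_N - 4q_T = 0, so q_T(q_N) = (433 - 2q_N)/4.
Nimbus substitutes q_T(q_N) into its own profit: π_N = q_N(464 - 2q_N - (433 - 2q_N)/2) - 93q_N = (495/2 - q_N)q_N - 93q_N.
Leader FOC: 309/2 - 2q_N = 0, so q_N = 309/4.
Then q_T = (433 - 2·(309/4))/4 = 557/8.

69.63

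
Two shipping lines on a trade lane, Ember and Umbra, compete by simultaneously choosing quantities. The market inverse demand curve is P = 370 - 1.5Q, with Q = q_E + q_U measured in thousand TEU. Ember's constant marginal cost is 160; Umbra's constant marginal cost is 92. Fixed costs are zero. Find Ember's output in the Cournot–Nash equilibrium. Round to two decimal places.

Ember's profit: π_E = (370 - 1.5Q)q_E - (160q_E). Setting ∂π_E/∂q_E = 0: 210 - 3q_E - (3/2)(q_U) = 0.
Umbra's profit: π_U = (370 - 1.5Q)q_U - (92q_U). Setting ∂π_U/∂q_U = 0: 278 - 3q_U - (3/2)(q_E) = 0.
Rearranging gives the reaction functions q_E = (210 - (3/2)q_U)/3 and q_U = (278 - (3/2)q_E)/3.
Substituting one into the other gives q_E = 284/9 and q_U = 692/9.

31.56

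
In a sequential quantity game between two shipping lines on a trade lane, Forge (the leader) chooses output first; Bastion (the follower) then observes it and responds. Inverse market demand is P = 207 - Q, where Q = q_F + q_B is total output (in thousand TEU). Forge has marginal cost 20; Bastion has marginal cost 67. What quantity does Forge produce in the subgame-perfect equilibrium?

117

The follower Bastion best-responds to any q_F: π_B = (207 - Q)q_B - 67q_B.
Follower FOC: 140 - q_F - 2q_B = 0, so q_B(q_F) = (140 - q_F)/2.
The leader anticipates this reaction. Substituting into P = 207 - Q gives P = 137 - (1/2)q_F, so π_F = (137 - (1/2)q_F)q_F - 20q_F.
Maximising: ∂π_F/∂q_F = 117 - q_F = 0, giving q_F = 117.
Then q_B = (140 - 117)/2 = 23/2.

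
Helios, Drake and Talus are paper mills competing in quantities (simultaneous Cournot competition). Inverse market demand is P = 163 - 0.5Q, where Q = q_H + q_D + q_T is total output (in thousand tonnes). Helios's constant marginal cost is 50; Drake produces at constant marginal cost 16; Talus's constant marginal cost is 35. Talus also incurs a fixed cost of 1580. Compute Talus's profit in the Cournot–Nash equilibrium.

342

Helios's profit: π_H = (163 - 0.5Q)q_H - (50q_H). Setting ∂π_H/∂q_H = 0: 113 - q_H - (1/2)(q_D + q_T) = 0.
Drake's first-order condition: 147 - q_D - (1/2)(q_H + q_T) = 0.
Talus's profit: π_T = (163 - 0.5Q)q_T - (35q_T). Setting ∂π_T/∂q_T = 0: 128 - q_T - (1/2)(q_H + q_D) = 0.
Summing all 3 equations gives 388 − 2Q = 0, hence Q = 194.
Back-substituting: q_H = (113 − 97)/(1/2) = 32, q_D = (147 − 97)/(1/2) = 100, q_T = (128 − 97)/(1/2) = 62.
Price P = 163 - (1/2)·194 = 66.
Talus's profit: (66 - 35)·62 - 1580 = 342.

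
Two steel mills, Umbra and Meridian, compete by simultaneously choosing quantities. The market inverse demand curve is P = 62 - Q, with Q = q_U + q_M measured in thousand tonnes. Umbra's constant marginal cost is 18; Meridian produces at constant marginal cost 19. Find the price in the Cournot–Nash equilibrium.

Umbra's profit: π_U = (62 - Q)q_U - (18q_U). Setting ∂π_U/∂q_U = 0: 44 - 2q_U - (q_M) = 0.
Meridian's profit: π_M = (62 - Q)q_M - (19q_M). Setting ∂π_M/∂q_M = 0: 43 - 2q_M - (q_U) = 0.
Rearranging gives the reaction functions q_U = (44 - q_M)/2 and q_M = (43 - q_U)/2.
Solving the pair: q_U = 15, q_M = 14.
Total output Q = 29, so price P = 62 - 29 = 33.

33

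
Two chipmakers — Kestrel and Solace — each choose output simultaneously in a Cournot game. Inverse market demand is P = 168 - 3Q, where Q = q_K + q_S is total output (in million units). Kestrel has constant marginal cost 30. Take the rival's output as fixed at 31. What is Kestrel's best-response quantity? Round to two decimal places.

With the rival's output fixed at 31, Kestrel's profit is π_K = (168 - 3·31 - 3q_K)q_K - (30q_K) = (75 - 3q_K)q_K - (30q_K).
∂π_K/∂q_K = 45 - 6q_K = 0, so q_K = 15/2.

7.50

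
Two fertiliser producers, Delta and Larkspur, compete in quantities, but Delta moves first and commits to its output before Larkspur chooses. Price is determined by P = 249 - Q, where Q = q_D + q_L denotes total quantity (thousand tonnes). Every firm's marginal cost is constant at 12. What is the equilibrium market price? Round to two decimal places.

71.25

The follower Larkspur best-responds to any q_D: π_L = (249 - Q)q_L - 12q_L.
Setting the follower's marginal profit to zero, 237 - q_D - 2q_L = 0, i.e. q_L = (237 - q_D)/2.
Delta substitutes q_L(q_D) into its own profit: π_D = q_D(249 - q_D - (237 - q_D)/2) - 12q_D = (261/2 - (1/2)q_D)q_D - 12q_D.
The leader's first-order condition 237/2 - q_D = 0 yields q_D = 237/2.
Then q_L = (237 - 237/2)/2 = 237/4.
Total output Q = 711/4, so price P = 249 - 711/4 = 285/4.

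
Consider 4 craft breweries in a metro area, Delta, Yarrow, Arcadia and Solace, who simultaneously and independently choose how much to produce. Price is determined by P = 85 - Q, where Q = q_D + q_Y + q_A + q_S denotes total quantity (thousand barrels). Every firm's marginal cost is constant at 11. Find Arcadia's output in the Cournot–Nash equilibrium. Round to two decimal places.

14.80

A representative firm's profit is π_i = q_i(85 - Q) - 11q_i.
First-order condition (treating rivals' output as given): 74 - 2q_i - Σ_{j≠i} q_j = 0.
By symmetry each firm produces the same amount; substituting Σ_{j≠i} q_j = 3q_i yields q_i = 74/5.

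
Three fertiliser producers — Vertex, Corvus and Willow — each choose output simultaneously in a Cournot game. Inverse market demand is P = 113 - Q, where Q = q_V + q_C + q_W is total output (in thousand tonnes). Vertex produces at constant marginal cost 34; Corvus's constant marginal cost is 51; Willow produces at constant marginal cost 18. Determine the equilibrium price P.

54

Vertex's profit: π_V = (113 - Q)q_V - (34q_V). Setting ∂π_V/∂q_V = 0: 79 - 2q_V - (q_C + q_W) = 0.
Corvus's profit: π_C = (113 - Q)q_C - (51q_C). Setting ∂π_C/∂q_C = 0: 62 - 2q_C - (q_V + q_W) = 0.
Willow's profit: π_W = (113 - Q)q_W - (18q_W). Setting ∂π_W/∂q_W = 0: 95 - 2q_W - (q_V + q_C) = 0.
Adding the 3 conditions: 236 − 2Q − 2Q = 0, i.e. Q = 59.
Back-substituting: q_V = (79 − 59) = 20, q_C = (62 − 59) = 3, q_W = (95 − 59) = 36.
Total output Q = 59, so price P = 113 - 59 = 54.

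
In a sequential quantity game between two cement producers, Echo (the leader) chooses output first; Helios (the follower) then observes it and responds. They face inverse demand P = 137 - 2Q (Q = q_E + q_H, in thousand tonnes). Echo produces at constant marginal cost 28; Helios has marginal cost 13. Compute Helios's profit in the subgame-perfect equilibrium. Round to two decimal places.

741.13

The follower Helios best-responds to any q_E: π_H = (137 - 2Q)q_H - 13q_H.
∂π_H/∂q_H = 124 - 2q_E - 4q_H = 0 gives the reaction function q_H = (124 - 2q_E)/4.
Echo substitutes q_H(q_E) into its own profit: π_E = q_E(137 - 2q_E - (124 - 2q_E)/2) - 28q_E = (75 - q_E)q_E - 28q_E.
Leader FOC: 47 - 2q_E = 0, so q_E = 47/2.
Then q_H = (124 - 2·(47/2))/4 = 77/4.
Price P = 137 - 2·(171/4) = 103/2.
Helios's profit: (103/2 - 13)·(77/4) = 741.1250.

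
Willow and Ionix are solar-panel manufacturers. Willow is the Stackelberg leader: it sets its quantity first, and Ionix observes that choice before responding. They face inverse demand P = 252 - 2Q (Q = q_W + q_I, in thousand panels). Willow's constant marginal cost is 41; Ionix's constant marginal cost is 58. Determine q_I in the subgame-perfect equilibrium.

The follower Ionix best-responds to any q_W: π_I = (252 - 2Q)q_I - 58q_I.
Follower FOC: 194 - 2q_W - 4q_I = 0, so q_I(q_W) = (194 - 2q_W)/4.
Willow substitutes q_I(q_W) into its own profit: π_W = q_W(252 - 2q_W - (194 - 2q_W)/2) - 41q_W = (155 - q_W)q_W - 41q_W.
The leader's first-order condition 114 - 2q_W = 0 yields q_W = 57.
Then q_I = (194 - 2·57)/4 = 20.

20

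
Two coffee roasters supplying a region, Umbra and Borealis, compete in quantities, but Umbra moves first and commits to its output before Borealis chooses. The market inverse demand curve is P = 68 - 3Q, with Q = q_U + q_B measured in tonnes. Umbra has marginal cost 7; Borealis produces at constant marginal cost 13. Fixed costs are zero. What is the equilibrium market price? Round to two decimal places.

The follower Borealis best-responds to any q_U: π_B = (68 - 3Q)q_B - 13q_B.
Follower FOC: 55 - 3q_U - 6q_B = 0, so q_B(q_U) = (55 - 3q_U)/6.
The leader anticipates this reaction. Substituting into P = 68 - 3Q gives P = 81/2 - (3/2)q_U, so π_U = (81/2 - (3/2)q_U)q_U - 7q_U.
Leader FOC: 67/2 - 3q_U = 0, so q_U = 67/6.
Then q_B = (55 - 3·(67/6))/6 = 43/12.
Total output Q = 59/4, so price P = 68 - 3·(59/4) = 95/4.

23.75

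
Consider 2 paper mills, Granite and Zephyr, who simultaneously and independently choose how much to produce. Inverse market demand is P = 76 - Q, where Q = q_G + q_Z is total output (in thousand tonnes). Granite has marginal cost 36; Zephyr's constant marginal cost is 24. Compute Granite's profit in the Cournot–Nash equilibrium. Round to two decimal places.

87.11

Granite's profit: π_G = (76 - Q)q_G - (36q_G). Setting ∂π_G/∂q_G = 0: 40 - 2q_G - (q_Z) = 0.
Zephyr's profit: π_Z = (76 - Q)q_Z - (24q_Z). Setting ∂π_Z/∂q_Z = 0: 52 - 2q_Z - (q_G) = 0.
Rearranging gives the reaction functions q_G = (40 - q_Z)/2 and q_Z = (52 - q_G)/2.
Solving the pair: q_G = 28/3, q_Z = 64/3.
Price P = 76 - 92/3 = 136/3.
Granite's profit: (136/3 - 36)·(28/3) = 784/9.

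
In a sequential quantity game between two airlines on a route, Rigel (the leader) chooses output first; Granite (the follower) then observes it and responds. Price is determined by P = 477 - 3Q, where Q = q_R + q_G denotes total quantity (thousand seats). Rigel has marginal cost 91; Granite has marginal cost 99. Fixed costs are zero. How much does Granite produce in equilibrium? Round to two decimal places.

30.17

The follower Granite best-responds to any q_R: π_G = (477 - 3Q)q_G - 99q_G.
Follower FOC: 378 - 3q_R - 6q_G = 0, so q_G(q_R) = (378 - 3q_R)/6.
The leader anticipates this reaction. Substituting into P = 477 - 3Q gives P = 288 - (3/2)q_R, so π_R = (288 - (3/2)q_R)q_R - 91q_R.
Leader FOC: 197 - 3q_R = 0, so q_R = 197/3.
Then q_G = (378 - 3·(197/3))/6 = 181/6.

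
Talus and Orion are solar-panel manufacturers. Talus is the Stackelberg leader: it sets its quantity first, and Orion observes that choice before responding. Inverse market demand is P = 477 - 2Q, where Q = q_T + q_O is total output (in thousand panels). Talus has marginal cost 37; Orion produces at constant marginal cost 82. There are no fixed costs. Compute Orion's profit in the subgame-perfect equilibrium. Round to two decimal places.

2907.03

Solve by backward induction. Given q_T, the follower Orion maximises π_O = (477 - 2q_T - 2q_O)q_O - 82q_O.
∂π_O/∂q_O = 395 - 2q_T - 4q_O = 0 gives the reaction function q_O = (395 - 2q_T)/4.
The leader anticipates this reaction. Substituting into P = 477 - 2Q gives P = 559/2 - q_T, so π_T = (559/2 - q_T)q_T - 37q_T.
Leader FOC: 485/2 - 2q_T = 0, so q_T = 485/4.
Then q_O = (395 - 2·(485/4))/4 = 305/8.
Price P = 477 - 2·(1275/8) = 633/4.
Orion's profit: (633/4 - 82)·(305/8) = 2907.0313.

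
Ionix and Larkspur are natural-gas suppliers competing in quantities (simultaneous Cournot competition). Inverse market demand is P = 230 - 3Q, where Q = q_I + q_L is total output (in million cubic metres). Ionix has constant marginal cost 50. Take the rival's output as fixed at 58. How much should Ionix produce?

1

With the rival's output fixed at 58, Ionix's profit is π_I = (230 - 3·58 - 3q_I)q_I - (50q_I) = (56 - 3q_I)q_I - (50q_I).
∂π_I/∂q_I = 6 - 6q_I = 0, so q_I = 1.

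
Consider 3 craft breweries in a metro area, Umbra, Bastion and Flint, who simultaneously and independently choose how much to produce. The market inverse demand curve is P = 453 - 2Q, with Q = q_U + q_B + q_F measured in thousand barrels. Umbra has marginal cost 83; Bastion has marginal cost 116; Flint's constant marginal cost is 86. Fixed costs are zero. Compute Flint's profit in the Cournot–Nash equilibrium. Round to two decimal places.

Umbra's profit: π_U = (453 - 2Q)q_U - (83q_U). Setting ∂π_U/∂q_U = 0: 370 - 4q_U - 2(q_B + q_F) = 0.
Bastion's profit: π_B = (453 - 2Q)q_B - (116q_B). Setting ∂π_B/∂q_B = 0: 337 - 4q_B - 2(q_U + q_F) = 0.
Flint's first-order condition: 367 - 4q_F - 2(q_U + q_B) = 0.
Adding the 3 first-order conditions: 1074 − 8Q = 0, so Q = 537/4.
Back-substituting: q_U = (370 − 537/2)/2 = 203/4, q_B = (337 − 537/2)/2 = 137/4, q_F = (367 − 537/2)/2 = 197/4.
Price P = 453 - 2·(537/4) = 369/2.
Flint's profit: (369/2 - 86)·(197/4) = 4851.1250.

4851.13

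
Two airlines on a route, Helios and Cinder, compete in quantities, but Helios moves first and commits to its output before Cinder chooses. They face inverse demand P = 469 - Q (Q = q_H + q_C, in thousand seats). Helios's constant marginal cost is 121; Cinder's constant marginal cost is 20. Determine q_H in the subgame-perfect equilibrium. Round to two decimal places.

123.50

Solve by backward induction. Given q_H, the follower Cinder maximises π_C = (469 - q_H - q_C)q_C - 20q_C.
Follower FOC: 449 - q_H - 2q_C = 0, so q_C(q_H) = (449 - q_H)/2.
Helios substitutes q_C(q_H) into its own profit: π_H = q_H(469 - q_H - (449 - q_H)/2) - 121q_H = (489/2 - (1/2)q_H)q_H - 121q_H.
Leader FOC: 247/2 - q_H = 0, so q_H = 247/2.
Then q_C = (449 - 247/2)/2 = 651/4.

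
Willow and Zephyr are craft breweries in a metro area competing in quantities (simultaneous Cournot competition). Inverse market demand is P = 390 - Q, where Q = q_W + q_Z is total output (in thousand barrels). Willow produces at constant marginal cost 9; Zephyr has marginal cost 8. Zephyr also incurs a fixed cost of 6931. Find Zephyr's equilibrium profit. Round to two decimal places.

Willow's profit: π_W = (390 - Q)q_W - (9q_W). Setting ∂π_W/∂q_W = 0: 381 - 2q_W - (q_Z) = 0.
Zephyr's profit: π_Z = (390 - Q)q_Z - (8q_Z). Setting ∂π_Z/∂q_Z = 0: 382 - 2q_Z - (q_W) = 0.
So q_W = (381 - q_Z)/2 and q_Z = (382 - q_W)/2.
Substituting one into the other gives q_W = 380/3 and q_Z = 383/3.
Price P = 390 - 763/3 = 407/3.
Zephyr's profit: (407/3 - 8)·(383/3) - 6931 = 9367.7778.

9367.78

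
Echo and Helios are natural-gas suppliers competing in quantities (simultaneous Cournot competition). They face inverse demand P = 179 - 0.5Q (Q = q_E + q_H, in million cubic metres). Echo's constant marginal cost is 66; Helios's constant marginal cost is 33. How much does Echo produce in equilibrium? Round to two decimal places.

53.33

Echo's profit: π_E = (179 - 0.5Q)q_E - (66q_E). Setting ∂π_E/∂q_E = 0: 113 - q_E - (1/2)(q_H) = 0.
Helios's profit: π_H = (179 - 0.5Q)q_H - (33q_H). Setting ∂π_H/∂q_H = 0: 146 - q_H - (1/2)(q_E) = 0.
So q_E = (113 - (1/2)q_H) and q_H = (146 - (1/2)q_E).
Solving the pair: q_E = 160/3, q_H = 358/3.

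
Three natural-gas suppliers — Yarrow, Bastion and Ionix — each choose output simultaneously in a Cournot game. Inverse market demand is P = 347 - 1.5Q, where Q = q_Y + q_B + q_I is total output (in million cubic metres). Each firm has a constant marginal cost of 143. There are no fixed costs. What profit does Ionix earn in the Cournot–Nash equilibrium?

A representative firm's profit is π_i = q_i(347 - 1.5Q) - 143q_i.
Setting ∂π_i/∂q_i = 0 with rivals' quantities fixed: 204 - 3q_i - (3/2)·Σ_{j≠i} q_j = 0.
With identical firms every q_j equals q_i, so Σ_{j≠i} q_j = 2q_i and 204 = 6q_i, giving q_i = 34.
Price P = 347 - (3/2)·102 = 194.
Ionix's profit: (194 - 143)·34 = 1734.

1734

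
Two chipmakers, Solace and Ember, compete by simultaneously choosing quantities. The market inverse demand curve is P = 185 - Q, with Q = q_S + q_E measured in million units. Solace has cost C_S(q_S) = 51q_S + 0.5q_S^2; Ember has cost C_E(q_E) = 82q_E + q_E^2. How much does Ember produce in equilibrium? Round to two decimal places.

Solace's profit: π_S = (185 - Q)q_S - (51q_S + (1/2)q_S²). Setting ∂π_S/∂q_S = 0: 134 - 3q_S - (q_E) = 0.
Ember's profit: π_E = (185 - Q)q_E - (82q_E + q_E²). Setting ∂π_E/∂q_E = 0: 103 - 4q_E - (q_S) = 0.
Best responses: q_S = (134 - q_E)/3, q_E = (103 - q_S)/4.
Solving the pair: q_S = 433/11, q_E = 175/11.

15.91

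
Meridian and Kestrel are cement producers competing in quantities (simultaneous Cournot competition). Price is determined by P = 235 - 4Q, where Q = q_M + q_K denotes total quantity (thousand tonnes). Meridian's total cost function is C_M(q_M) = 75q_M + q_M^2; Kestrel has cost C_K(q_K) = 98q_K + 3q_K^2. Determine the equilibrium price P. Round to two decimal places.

Meridian's profit: π_M = (235 - 4Q)q_M - (75q_M + q_M²). Setting ∂π_M/∂q_M = 0: 160 - 10q_M - 4(q_K) = 0.
Kestrel's first-order condition: 137 - 14q_K - 4(q_M) = 0.
Best responses: q_M = (160 - 4q_K)/10, q_K = (137 - 4q_M)/14.
Solving the pair: q_M = 423/31, q_K = 365/62.
Total output Q = 1211/62, so price P = 235 - 4·(1211/62) = 156.8710.

156.87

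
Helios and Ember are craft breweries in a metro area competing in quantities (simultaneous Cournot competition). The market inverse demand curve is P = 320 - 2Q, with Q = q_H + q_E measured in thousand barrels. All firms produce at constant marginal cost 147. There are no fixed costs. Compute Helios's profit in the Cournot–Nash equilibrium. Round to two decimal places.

Each firm earns π_i = (320 - 2Q)q_i - 147q_i.
First-order condition (treating rivals' output as given): 173 - 4q_i - 2q_j = 0.
By symmetry each firm produces the same amount; substituting q_j = q_i yields q_i = 173/6.
Price P = 320 - 2·(173/3) = 614/3.
Helios's profit: (614/3 - 147)·(173/6) = 1662.7222.

1662.72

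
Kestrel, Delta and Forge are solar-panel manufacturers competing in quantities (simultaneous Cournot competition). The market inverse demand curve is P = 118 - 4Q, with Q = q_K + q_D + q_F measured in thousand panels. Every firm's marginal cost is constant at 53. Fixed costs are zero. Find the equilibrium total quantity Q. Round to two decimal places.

12.19

Each firm earns π_i = (118 - 4Q)q_i - 53q_i.
Setting ∂π_i/∂q_i = 0 with rivals' quantities fixed: 65 - 8q_i - 4·Σ_{j≠i} q_j = 0.
By symmetry each firm produces the same amount; substituting Σ_{j≠i} q_j = 2q_i yields q_i = 65/16.
Total output Q = 65/16 + 65/16 + 65/16 = 195/16.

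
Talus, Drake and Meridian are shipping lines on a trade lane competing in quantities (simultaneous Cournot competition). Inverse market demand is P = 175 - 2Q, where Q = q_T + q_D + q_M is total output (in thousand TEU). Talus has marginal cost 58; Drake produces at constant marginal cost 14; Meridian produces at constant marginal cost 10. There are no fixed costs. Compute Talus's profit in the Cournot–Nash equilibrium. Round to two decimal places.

19.53

Talus's profit: π_T = (175 - 2Q)q_T - (58q_T). Setting ∂π_T/∂q_T = 0: 117 - 4q_T - 2(q_D + q_M) = 0.
Drake's first-order condition: 161 - 4q_D - 2(q_T + q_M) = 0.
Meridian's first-order condition: 165 - 4q_M - 2(q_T + q_D) = 0.
Adding the 3 first-order conditions: 443 − 8Q = 0, so Q = 443/8.
Back-substituting: q_T = (117 − 443/4)/2 = 25/8, q_D = (161 − 443/4)/2 = 201/8, q_M = (165 − 443/4)/2 = 217/8.
Price P = 175 - 2·(443/8) = 257/4.
Talus's profit: (257/4 - 58)·(25/8) = 625/32.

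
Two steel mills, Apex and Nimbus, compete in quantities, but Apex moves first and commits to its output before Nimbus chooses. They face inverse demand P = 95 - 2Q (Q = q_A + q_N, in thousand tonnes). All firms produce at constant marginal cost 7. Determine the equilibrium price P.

Solve by backward induction. Given q_A, the follower Nimbus maximises π_N = (95 - 2q_A - 2q_N)q_N - 7q_N.
Follower FOC: 88 - 2q_A - 4q_N = 0, so q_N(q_A) = (88 - 2q_A)/4.
The leader anticipates this reaction. Substituting into P = 95 - 2Q gives P = 51 - q_A, so π_A = (51 - q_A)q_A - 7q_A.
Maximising: ∂π_A/∂q_A = 44 - 2q_A = 0, giving q_A = 22.
Then q_N = (88 - 2·22)/4 = 11.
Total output Q = 33, so price P = 95 - 2·33 = 29.

29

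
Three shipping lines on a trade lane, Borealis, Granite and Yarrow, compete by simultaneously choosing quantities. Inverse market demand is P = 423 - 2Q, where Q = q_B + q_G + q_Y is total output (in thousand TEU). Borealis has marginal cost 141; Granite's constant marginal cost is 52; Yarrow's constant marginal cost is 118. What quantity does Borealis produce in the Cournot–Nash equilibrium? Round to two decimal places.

Borealis's profit: π_B = (423 - 2Q)q_B - (141q_B). Setting ∂π_B/∂q_B = 0: 282 - 4q_B - 2(q_G + q_Y) = 0.
Granite's profit: π_G = (423 - 2Q)q_G - (52q_G). Setting ∂π_G/∂q_G = 0: 371 - 4q_G - 2(q_B + q_Y) = 0.
Yarrow's first-order condition: 305 - 4q_Y - 2(q_B + q_G) = 0.
Summing all 3 equations gives 958 − 8Q = 0, hence Q = 479/4.
Back-substituting: q_B = (282 − 479/2)/2 = 85/4, q_G = (371 − 479/2)/2 = 263/4, q_Y = (305 − 479/2)/2 = 131/4.

21.25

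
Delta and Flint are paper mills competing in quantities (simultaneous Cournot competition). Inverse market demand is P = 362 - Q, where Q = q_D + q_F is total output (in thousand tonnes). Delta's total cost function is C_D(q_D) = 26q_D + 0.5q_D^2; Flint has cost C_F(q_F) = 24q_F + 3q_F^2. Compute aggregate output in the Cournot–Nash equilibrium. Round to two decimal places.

Delta's profit: π_D = (362 - Q)q_D - (26q_D + (1/2)q_D²). Setting ∂π_D/∂q_D = 0: 336 - 3q_D - (q_F) = 0.
Flint's profit: π_F = (362 - Q)q_F - (24q_F + 3q_F²). Setting ∂π_F/∂q_F = 0: 338 - 8q_F - (q_D) = 0.
Best responses: q_D = (336 - q_F)/3, q_F = (338 - q_D)/8.
Substituting one into the other gives q_D = 102.1739 and q_F = 678/23.
Total output Q = 102.1739 + 678/23 = 131.6522.

131.65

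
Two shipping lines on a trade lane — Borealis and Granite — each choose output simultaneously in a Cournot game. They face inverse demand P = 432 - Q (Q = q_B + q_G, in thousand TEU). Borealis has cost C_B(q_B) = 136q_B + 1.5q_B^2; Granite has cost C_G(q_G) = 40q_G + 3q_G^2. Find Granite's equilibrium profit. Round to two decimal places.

7281.78

Borealis's profit: π_B = (432 - Q)q_B - (136q_B + (3/2)q_B²). Setting ∂π_B/∂q_B = 0: 296 - 5q_B - (q_G) = 0.
Granite's profit: π_G = (432 - Q)q_G - (40q_G + 3q_G²). Setting ∂π_G/∂q_G = 0: 392 - 8q_G - (q_B) = 0.
Rearranging gives the reaction functions q_B = (296 - q_G)/5 and q_G = (392 - q_B)/8.
Solving the pair: q_B = 152/3, q_G = 128/3.
Price P = 432 - 280/3 = 1016/3.
Granite's profit: (1016/3)·(128/3) - 40·(128/3) - 3(128/3)² = 7281.7778.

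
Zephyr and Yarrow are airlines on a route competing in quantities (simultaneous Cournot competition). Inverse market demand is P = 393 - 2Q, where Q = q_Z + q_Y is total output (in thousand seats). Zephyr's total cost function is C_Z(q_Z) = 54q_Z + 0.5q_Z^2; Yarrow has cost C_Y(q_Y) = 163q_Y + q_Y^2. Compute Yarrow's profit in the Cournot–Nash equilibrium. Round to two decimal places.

988.69

Zephyr's profit: π_Z = (393 - 2Q)q_Z - (54q_Z + (1/2)q_Z²). Setting ∂π_Z/∂q_Z = 0: 339 - 5q_Z - 2(q_Y) = 0.
Yarrow's profit: π_Y = (393 - 2Q)q_Y - (163q_Y + q_Y²). Setting ∂π_Y/∂q_Y = 0: 230 - 6q_Y - 2(q_Z) = 0.
Best responses: q_Z = (339 - 2q_Y)/5, q_Y = (230 - 2q_Z)/6.
Substituting one into the other gives q_Z = 787/13 and q_Y = 236/13.
Price P = 393 - 2·(1023/13) = 235.6154.
Yarrow's profit: 235.6154·(236/13) - 163·(236/13) - (236/13)² = 988.6864.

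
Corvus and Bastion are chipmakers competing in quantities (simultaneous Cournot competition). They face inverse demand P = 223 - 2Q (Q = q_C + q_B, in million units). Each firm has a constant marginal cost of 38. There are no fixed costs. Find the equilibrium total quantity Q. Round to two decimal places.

A representative firm's profit is π_i = q_i(223 - 2Q) - 38q_i.
Setting ∂π_i/∂q_i = 0 with rivals' quantities fixed: 185 - 4q_i - 2q_j = 0.
With identical firms every q_j equals q_i, so q_j = q_i and 185 = 6q_i, giving q_i = 185/6.
Total output Q = 185/6 + 185/6 = 185/3.

61.67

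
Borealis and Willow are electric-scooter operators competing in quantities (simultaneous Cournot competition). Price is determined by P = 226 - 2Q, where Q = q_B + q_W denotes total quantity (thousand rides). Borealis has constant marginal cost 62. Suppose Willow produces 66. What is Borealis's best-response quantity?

With the rival's output fixed at 66, Borealis's profit is π_B = (226 - 2·66 - 2q_B)q_B - (62q_B) = (94 - 2q_B)q_B - (62q_B).
∂π_B/∂q_B = 32 - 4q_B = 0, so q_B = 8.

8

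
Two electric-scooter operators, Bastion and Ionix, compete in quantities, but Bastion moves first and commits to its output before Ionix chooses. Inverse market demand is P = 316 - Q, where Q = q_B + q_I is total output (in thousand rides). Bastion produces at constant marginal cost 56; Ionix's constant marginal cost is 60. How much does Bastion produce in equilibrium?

Solve by backward induction. Given q_B, the follower Ionix maximises π_I = (316 - q_B - q_I)q_I - 60q_I.
Follower FOC: 256 - q_B - 2q_I = 0, so q_I(q_B) = (256 - q_B)/2.
The leader anticipates this reaction. Substituting into P = 316 - Q gives P = 188 - (1/2)q_B, so π_B = (188 - (1/2)q_B)q_B - 56q_B.
Maximising: ∂π_B/∂q_B = 132 - q_B = 0, giving q_B = 132.
Then q_I = (256 - 132)/2 = 62.

132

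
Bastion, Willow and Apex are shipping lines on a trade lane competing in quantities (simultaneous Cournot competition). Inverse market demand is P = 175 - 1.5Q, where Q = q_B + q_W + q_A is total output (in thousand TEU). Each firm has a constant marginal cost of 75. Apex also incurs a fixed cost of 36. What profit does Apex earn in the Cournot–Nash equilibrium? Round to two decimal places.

380.67

Each firm earns π_i = (175 - 1.5Q)q_i - 75q_i.
First-order condition (treating rivals' output as given): 100 - 3q_i - (3/2)·Σ_{j≠i} q_j = 0.
By symmetry each firm produces the same amount; substituting Σ_{j≠i} q_j = 2q_i yields q_i = 100/6 = 50/3.
Price P = 175 - (3/2)·50 = 100.
Apex's profit: (100 - 75)·(50/3) - 36 = 1142/3.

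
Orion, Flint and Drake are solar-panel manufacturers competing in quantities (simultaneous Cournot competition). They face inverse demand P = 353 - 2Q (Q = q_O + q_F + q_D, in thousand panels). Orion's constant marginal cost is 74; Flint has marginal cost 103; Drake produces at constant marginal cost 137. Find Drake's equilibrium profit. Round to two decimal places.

442.53

Orion's profit: π_O = (353 - 2Q)q_O - (74q_O). Setting ∂π_O/∂q_O = 0: 279 - 4q_O - 2(q_F + q_D) = 0.
Flint's first-order condition: 250 - 4q_F - 2(q_O + q_D) = 0.
Drake's first-order condition: 216 - 4q_D - 2(q_O + q_F) = 0.
Adding the 3 first-order conditions: 745 − 8Q = 0, so Q = 745/8.
Back-substituting: q_O = (279 − 745/4)/2 = 371/8, q_F = (250 − 745/4)/2 = 255/8, q_D = (216 − 745/4)/2 = 119/8.
Price P = 353 - 2·(745/8) = 667/4.
Drake's profit: (667/4 - 137)·(119/8) = 442.5313.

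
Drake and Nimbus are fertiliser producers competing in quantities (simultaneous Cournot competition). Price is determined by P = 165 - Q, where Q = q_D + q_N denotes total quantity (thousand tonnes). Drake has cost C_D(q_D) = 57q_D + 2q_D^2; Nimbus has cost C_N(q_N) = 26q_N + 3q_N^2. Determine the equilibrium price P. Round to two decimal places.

134.13

Drake's profit: π_D = (165 - Q)q_D - (57q_D + 2q_D²). Setting ∂π_D/∂q_D = 0: 108 - 6q_D - (q_N) = 0.
Nimbus's profit: π_N = (165 - Q)q_N - (26q_N + 3q_N²). Setting ∂π_N/∂q_N = 0: 139 - 8q_N - (q_D) = 0.
Best responses: q_D = (108 - q_N)/6, q_N = (139 - q_D)/8.
Solving the pair: q_D = 725/47, q_N = 726/47.
Total output Q = 1451/47, so price P = 165 - 1451/47 = 134.1277.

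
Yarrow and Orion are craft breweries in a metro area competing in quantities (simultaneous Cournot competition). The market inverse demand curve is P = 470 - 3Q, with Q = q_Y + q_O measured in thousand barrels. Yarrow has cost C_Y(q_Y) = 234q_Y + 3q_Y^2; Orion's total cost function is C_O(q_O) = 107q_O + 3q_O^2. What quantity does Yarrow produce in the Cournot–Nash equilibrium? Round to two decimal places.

12.91

Yarrow's profit: π_Y = (470 - 3Q)q_Y - (234q_Y + 3q_Y²). Setting ∂π_Y/∂q_Y = 0: 236 - 12q_Y - 3(q_O) = 0.
Orion's profit: π_O = (470 - 3Q)q_O - (107q_O + 3q_O²). Setting ∂π_O/∂q_O = 0: 363 - 12q_O - 3(q_Y) = 0.
Rearranging gives the reaction functions q_Y = (236 - 3q_O)/12 and q_O = (363 - 3q_Y)/12.
Solving the pair: q_Y = 581/45, q_O = 1216/45.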